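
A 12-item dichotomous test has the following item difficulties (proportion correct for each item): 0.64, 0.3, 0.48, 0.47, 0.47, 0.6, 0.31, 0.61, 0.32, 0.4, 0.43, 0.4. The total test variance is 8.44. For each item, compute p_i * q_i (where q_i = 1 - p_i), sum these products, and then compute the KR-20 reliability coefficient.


For each item, compute p_i * q_i:
  Item 1: 0.64 * 0.36 = 0.2304
  Item 2: 0.3 * 0.7 = 0.21
  Item 3: 0.48 * 0.52 = 0.2496
  Item 4: 0.47 * 0.53 = 0.2491
  Item 5: 0.47 * 0.53 = 0.2491
  Item 6: 0.6 * 0.4 = 0.24
  Item 7: 0.31 * 0.69 = 0.2139
  Item 8: 0.61 * 0.39 = 0.2379
  Item 9: 0.32 * 0.68 = 0.2176
  Item 10: 0.4 * 0.6 = 0.24
  Item 11: 0.43 * 0.57 = 0.2451
  Item 12: 0.4 * 0.6 = 0.24
Sum(p_i * q_i) = 0.2304 + 0.21 + 0.2496 + 0.2491 + 0.2491 + 0.24 + 0.2139 + 0.2379 + 0.2176 + 0.24 + 0.2451 + 0.24 = 2.8227
KR-20 = (k/(k-1)) * (1 - Sum(p_i*q_i) / Var_total)
= (12/11) * (1 - 2.8227/8.44)
= 1.0909 * 0.6656
KR-20 = 0.7261

0.7261


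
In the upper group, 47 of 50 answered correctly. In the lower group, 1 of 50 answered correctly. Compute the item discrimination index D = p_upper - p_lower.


p_upper = 47/50 = 0.94
p_lower = 1/50 = 0.02
D = 0.94 - 0.02 = 0.92

0.92


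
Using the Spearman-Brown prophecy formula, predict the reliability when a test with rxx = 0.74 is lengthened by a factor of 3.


r_new = (n * rxx) / (1 + (n-1) * rxx)
r_new = (3 * 0.74) / (1 + 2 * 0.74)
r_new = 2.22 / 2.48
r_new = 0.8952

0.8952


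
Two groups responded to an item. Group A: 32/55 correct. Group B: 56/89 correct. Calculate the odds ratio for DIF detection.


Odds_A = 32/23 = 1.3913
Odds_B = 56/33 = 1.697
OR = Odds_A / Odds_B = 1.3913 / 1.697
Exactly, OR = (32 * 33) / (23 * 56) = 1056 / 1288
OR = 0.8199

0.8199


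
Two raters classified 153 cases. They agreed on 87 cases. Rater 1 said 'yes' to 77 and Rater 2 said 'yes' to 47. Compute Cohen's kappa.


P_o = 87/153 = 0.568627
P_e = (77*47 + 76*106) / 23409 = 0.49874
kappa = (P_o - P_e) / (1 - P_e)
kappa = (0.568627 - 0.49874) / (1 - 0.49874)
kappa = 0.1394

0.1394


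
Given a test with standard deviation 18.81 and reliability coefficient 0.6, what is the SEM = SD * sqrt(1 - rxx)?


SEM = SD * sqrt(1 - rxx)
SEM = 18.81 * sqrt(1 - 0.6)
SEM = 18.81 * sqrt(0.4) = 18.81 * 0.632456
SEM = 11.8965

11.8965


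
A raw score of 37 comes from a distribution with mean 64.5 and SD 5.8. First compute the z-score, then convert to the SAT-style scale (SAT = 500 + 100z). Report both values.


z = (X - mean) / SD = (37 - 64.5) / 5.8
z = -27.5 / 5.8
z = -4.7414
SAT-scale = SAT = 500 + 100z
Carry z at full precision (z = -27.5 / 5.8) into the conversion:
SAT-scale = 500 + 100 * (-27.5 / 5.8) = 500 + -2750 / 5.8
SAT-scale = 500 + -474.1379
SAT-scale = 25.8621

25.8621


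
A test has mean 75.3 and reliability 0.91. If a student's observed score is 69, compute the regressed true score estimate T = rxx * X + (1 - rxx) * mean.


T_est = rxx * X + (1 - rxx) * mean
T_est = 0.91 * 69 + 0.09 * 75.3
T_est = 62.79 + 6.777
T_est = 69.567

69.567


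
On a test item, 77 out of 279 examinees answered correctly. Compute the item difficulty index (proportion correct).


Item difficulty p = number correct / total examinees
p = 77 / 279
p = 0.276

0.276


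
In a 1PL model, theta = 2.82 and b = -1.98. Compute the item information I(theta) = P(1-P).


P = 1/(1+exp(-(2.82--1.98))) = 0.9918
I = P*(1-P) = 0.9918 * 0.0082
I = 0.0081

0.0081


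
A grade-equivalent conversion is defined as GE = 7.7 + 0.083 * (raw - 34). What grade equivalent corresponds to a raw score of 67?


raw - median = 67 - 34 = 33
slope * diff = 0.083 * 33 = 2.739
GE = 7.7 + 2.739
GE = 10.439

10.439


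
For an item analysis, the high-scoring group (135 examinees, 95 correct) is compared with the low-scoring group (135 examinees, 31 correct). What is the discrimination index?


p_upper = 95/135 = 0.7037
p_lower = 31/135 = 0.2296
D = 0.7037 - 0.2296 = 0.4741

0.4741


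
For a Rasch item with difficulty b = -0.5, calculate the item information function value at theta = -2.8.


P = 1/(1+exp(-(-2.8--0.5))) = 0.0911
I = P*(1-P) = 0.0911 * 0.9089
I = 0.0828

0.0828


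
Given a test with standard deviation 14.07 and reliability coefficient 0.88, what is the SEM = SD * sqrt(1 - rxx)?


SEM = SD * sqrt(1 - rxx)
SEM = 14.07 * sqrt(1 - 0.88)
SEM = 14.07 * sqrt(0.12) = 14.07 * 0.34641
SEM = 4.874

4.874


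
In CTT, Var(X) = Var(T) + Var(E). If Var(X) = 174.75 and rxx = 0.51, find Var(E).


var_true = rxx * var_obs = 0.51 * 174.75 = 89.1225
var_error = var_obs - var_true
var_error = 174.75 - 89.1225
var_error = 85.6275

85.6275


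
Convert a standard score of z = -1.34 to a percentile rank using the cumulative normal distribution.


CDF(z) = 0.5 * (1 + erf(z/sqrt(2)))
erf(-0.9475) = -0.8198
CDF = 0.0901
Percentile rank = 0.0901 * 100 = 9.01

9.01


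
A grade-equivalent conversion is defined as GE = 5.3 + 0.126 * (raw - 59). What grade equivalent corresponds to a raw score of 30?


raw - median = 30 - 59 = -29
slope * diff = 0.126 * -29 = -3.654
GE = 5.3 + -3.654
GE = 1.646

1.646


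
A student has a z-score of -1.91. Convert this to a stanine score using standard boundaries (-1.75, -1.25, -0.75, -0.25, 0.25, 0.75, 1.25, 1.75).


Stanine boundaries: [-1.75, -1.25, -0.75, -0.25, 0.25, 0.75, 1.25, 1.75]
z = -1.91
Check each boundary:
  z < -1.75
  z < -1.25
  z < -0.75
  z < -0.25
  z < 0.25
  z < 0.75
  z < 1.25
  z < 1.75
Highest qualifying boundary gives stanine = 1

1


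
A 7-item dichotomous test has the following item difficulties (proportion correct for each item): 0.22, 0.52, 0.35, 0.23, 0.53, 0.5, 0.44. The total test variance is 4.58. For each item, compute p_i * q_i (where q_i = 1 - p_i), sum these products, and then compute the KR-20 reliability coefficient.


For each item, compute p_i * q_i:
  Item 1: 0.22 * 0.78 = 0.1716
  Item 2: 0.52 * 0.48 = 0.2496
  Item 3: 0.35 * 0.65 = 0.2275
  Item 4: 0.23 * 0.77 = 0.1771
  Item 5: 0.53 * 0.47 = 0.2491
  Item 6: 0.5 * 0.5 = 0.25
  Item 7: 0.44 * 0.56 = 0.2464
Sum(p_i * q_i) = 0.1716 + 0.2496 + 0.2275 + 0.1771 + 0.2491 + 0.25 + 0.2464 = 1.5713
KR-20 = (k/(k-1)) * (1 - Sum(p_i*q_i) / Var_total)
= (7/6) * (1 - 1.5713/4.58)
= 1.1667 * 0.6569
KR-20 = 0.7664

0.7664


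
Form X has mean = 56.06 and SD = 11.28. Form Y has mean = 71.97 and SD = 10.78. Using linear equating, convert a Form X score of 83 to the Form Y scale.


slope = SD_Y / SD_X = 10.78 / 11.28 ~ 0.9557
intercept = mean_Y - slope * mean_X = 71.97 - (10.78 / 11.28) * 56.06 ~ 18.3949
Y = slope * X + intercept. To avoid rounding drift from the rounded slope/intercept, evaluate the equivalent form Y = mean_Y + SD_Y * (X - mean_X) / SD_X at full precision:
Y = 71.97 + 10.78 * (83 - 56.06) / 11.28
Y = 71.97 + 10.78 * 26.94 / 11.28
Y = 71.97 + 290.4132 / 11.28
Y = 71.97 + 25.7459
Y = 97.7159

97.7159


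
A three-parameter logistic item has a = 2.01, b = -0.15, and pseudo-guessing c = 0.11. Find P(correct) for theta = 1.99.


logit = 2.01*(1.99 - -0.15) = 4.3014
P* = 1/(1 + exp(-4.3014)) = 0.9866
P = 0.11 + (1 - 0.11) * 0.9866
P = 0.9881

0.9881


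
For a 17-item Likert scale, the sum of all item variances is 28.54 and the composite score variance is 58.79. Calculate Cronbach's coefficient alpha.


alpha = (k/(k-1)) * (1 - sum(si^2)/s_total^2)
= (17/16) * (1 - 28.54/58.79)
alpha = 0.5467

0.5467


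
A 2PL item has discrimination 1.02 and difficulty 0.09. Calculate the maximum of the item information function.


For 2PL, max info at theta = b = 0.09
I_max = a^2 / 4 = 1.02^2 / 4
= 1.0404 / 4
I_max = 0.2601

0.2601


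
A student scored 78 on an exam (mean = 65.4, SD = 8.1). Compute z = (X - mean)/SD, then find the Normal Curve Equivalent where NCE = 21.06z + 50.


z = (X - mean) / SD = (78 - 65.4) / 8.1
z = 12.6 / 8.1
z = 1.5556
NCE = NCE = 21.06z + 50
Carry z at full precision (z = 12.6 / 8.1) into the conversion:
NCE = 21.06 * (12.6 / 8.1) + 50 = 265.356 / 8.1 + 50
NCE = 32.76 + 50
NCE = 82.76

82.76


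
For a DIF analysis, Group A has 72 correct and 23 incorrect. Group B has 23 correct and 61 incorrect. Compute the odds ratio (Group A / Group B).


Odds_A = 72/23 = 3.1304
Odds_B = 23/61 = 0.377
OR = Odds_A / Odds_B = 3.1304 / 0.377
Exactly, OR = (72 * 61) / (23 * 23) = 4392 / 529
OR = 8.3025

8.3025


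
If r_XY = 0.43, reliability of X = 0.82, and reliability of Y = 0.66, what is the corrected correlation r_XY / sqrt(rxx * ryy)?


r_corrected = rxy / sqrt(rxx * ryy)
= 0.43 / sqrt(0.82 * 0.66)
= 0.43 / sqrt(0.5412)
= 0.43 / 0.735663
r_corrected = 0.5845

0.5845


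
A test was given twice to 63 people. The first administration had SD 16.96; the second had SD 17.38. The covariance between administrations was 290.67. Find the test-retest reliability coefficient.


r = cov(X,Y) / (SD_X * SD_Y)
r = 290.67 / (16.96 * 17.38)
r = 290.67 / 294.7648
r = 0.9861

0.9861


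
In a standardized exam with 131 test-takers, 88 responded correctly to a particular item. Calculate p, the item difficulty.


Item difficulty p = number correct / total examinees
p = 88 / 131
p = 0.6718

0.6718


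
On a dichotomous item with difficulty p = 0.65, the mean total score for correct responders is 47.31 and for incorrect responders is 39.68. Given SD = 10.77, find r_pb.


q = 1 - p = 0.35
rpb = ((M1 - M0) / SD) * sqrt(p * q)
rpb = ((47.31 - 39.68) / 10.77) * sqrt(0.65 * 0.35)
rpb = 0.3379

0.3379


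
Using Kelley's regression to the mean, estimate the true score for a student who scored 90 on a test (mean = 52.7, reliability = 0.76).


T_est = rxx * X + (1 - rxx) * mean
T_est = 0.76 * 90 + 0.24 * 52.7
T_est = 68.4 + 12.648
T_est = 81.048

81.048


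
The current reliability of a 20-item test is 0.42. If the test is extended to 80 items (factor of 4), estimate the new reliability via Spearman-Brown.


r_new = (n * rxx) / (1 + (n-1) * rxx)
r_new = (4 * 0.42) / (1 + 3 * 0.42)
r_new = 1.68 / 2.26
r_new = 0.7434

0.7434


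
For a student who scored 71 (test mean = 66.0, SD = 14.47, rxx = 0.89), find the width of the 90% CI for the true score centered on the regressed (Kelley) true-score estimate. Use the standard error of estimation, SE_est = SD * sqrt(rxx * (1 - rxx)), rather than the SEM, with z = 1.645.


True score estimate = 0.89*71 + 0.11*66.0 = 70.45
SE_est = SD * sqrt(rxx * (1 - rxx)) = 14.47 * sqrt(0.89 * 0.11) = 14.47 * sqrt(0.0979) = 4.527515
CI = T_est +/- z * SE_est, so width = 2 * z * SE_est = 2 * 1.645 * 4.527515
Width = 14.8955

14.8955


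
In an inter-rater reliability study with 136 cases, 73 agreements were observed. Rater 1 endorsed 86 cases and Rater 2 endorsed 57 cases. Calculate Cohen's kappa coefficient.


P_o = 73/136 = 0.536765
P_e = (86*57 + 50*79) / 18496 = 0.47859
kappa = (P_o - P_e) / (1 - P_e)
kappa = (0.536765 - 0.47859) / (1 - 0.47859)
kappa = 0.1116

0.1116


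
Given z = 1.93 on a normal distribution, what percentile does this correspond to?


CDF(z) = 0.5 * (1 + erf(z/sqrt(2)))
erf(1.3647) = 0.9464
CDF = 0.9732
Percentile rank = 0.9732 * 100 = 97.32

97.32


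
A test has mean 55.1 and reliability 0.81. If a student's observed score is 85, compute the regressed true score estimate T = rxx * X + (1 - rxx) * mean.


T_est = rxx * X + (1 - rxx) * mean
T_est = 0.81 * 85 + 0.19 * 55.1
T_est = 68.85 + 10.469
T_est = 79.319

79.319


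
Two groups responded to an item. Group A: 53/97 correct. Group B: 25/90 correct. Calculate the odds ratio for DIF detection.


Odds_A = 53/44 = 1.2045
Odds_B = 25/65 = 0.3846
OR = Odds_A / Odds_B = 1.2045 / 0.3846
Exactly, OR = (53 * 65) / (44 * 25) = 3445 / 1100
OR = 3.1318

3.1318


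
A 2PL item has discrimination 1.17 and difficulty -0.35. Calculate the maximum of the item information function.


For 2PL, max info at theta = b = -0.35
I_max = a^2 / 4 = 1.17^2 / 4
= 1.3689 / 4
I_max = 0.3422

0.3422


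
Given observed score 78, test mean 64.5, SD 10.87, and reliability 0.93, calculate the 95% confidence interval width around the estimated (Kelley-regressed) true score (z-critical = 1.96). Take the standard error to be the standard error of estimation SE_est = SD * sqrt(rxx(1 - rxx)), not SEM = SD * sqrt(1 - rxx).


True score estimate = 0.93*78 + 0.07*64.5 = 77.055
SE_est = SD * sqrt(rxx * (1 - rxx)) = 10.87 * sqrt(0.93 * 0.07) = 10.87 * sqrt(0.0651) = 2.773448
CI = T_est +/- z * SE_est, so width = 2 * z * SE_est = 2 * 1.96 * 2.773448
Width = 10.8719

10.8719


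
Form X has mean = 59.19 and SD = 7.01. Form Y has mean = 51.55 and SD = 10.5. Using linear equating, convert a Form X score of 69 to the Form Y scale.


slope = SD_Y / SD_X = 10.5 / 7.01 ~ 1.4979
intercept = mean_Y - slope * mean_X = 51.55 - (10.5 / 7.01) * 59.19 ~ -37.1083
Y = slope * X + intercept. To avoid rounding drift from the rounded slope/intercept, evaluate the equivalent form Y = mean_Y + SD_Y * (X - mean_X) / SD_X at full precision:
Y = 51.55 + 10.5 * (69 - 59.19) / 7.01
Y = 51.55 + 10.5 * 9.81 / 7.01
Y = 51.55 + 103.005 / 7.01
Y = 51.55 + 14.694
Y = 66.244

66.244


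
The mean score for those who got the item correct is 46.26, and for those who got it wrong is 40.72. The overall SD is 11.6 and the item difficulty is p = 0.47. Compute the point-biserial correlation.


q = 1 - p = 0.53
rpb = ((M1 - M0) / SD) * sqrt(p * q)
rpb = ((46.26 - 40.72) / 11.6) * sqrt(0.47 * 0.53)
rpb = 0.2384

0.2384


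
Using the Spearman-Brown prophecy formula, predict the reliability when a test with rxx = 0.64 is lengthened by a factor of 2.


r_new = (n * rxx) / (1 + (n-1) * rxx)
r_new = (2 * 0.64) / (1 + 1 * 0.64)
r_new = 1.28 / 1.64
r_new = 0.7805

0.7805


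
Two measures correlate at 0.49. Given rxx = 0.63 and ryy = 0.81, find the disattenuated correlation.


r_corrected = rxy / sqrt(rxx * ryy)
= 0.49 / sqrt(0.63 * 0.81)
= 0.49 / sqrt(0.5103)
= 0.49 / 0.714353
r_corrected = 0.6859

0.6859


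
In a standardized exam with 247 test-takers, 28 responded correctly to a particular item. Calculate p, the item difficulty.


Item difficulty p = number correct / total examinees
p = 28 / 247
p = 0.1134

0.1134


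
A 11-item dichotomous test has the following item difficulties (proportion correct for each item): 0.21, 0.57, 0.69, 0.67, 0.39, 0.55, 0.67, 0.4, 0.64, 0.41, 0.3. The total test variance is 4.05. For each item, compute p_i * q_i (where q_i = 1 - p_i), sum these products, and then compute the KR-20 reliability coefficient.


For each item, compute p_i * q_i:
  Item 1: 0.21 * 0.79 = 0.1659
  Item 2: 0.57 * 0.43 = 0.2451
  Item 3: 0.69 * 0.31 = 0.2139
  Item 4: 0.67 * 0.33 = 0.2211
  Item 5: 0.39 * 0.61 = 0.2379
  Item 6: 0.55 * 0.45 = 0.2475
  Item 7: 0.67 * 0.33 = 0.2211
  Item 8: 0.4 * 0.6 = 0.24
  Item 9: 0.64 * 0.36 = 0.2304
  Item 10: 0.41 * 0.59 = 0.2419
  Item 11: 0.3 * 0.7 = 0.21
Sum(p_i * q_i) = 0.1659 + 0.2451 + 0.2139 + 0.2211 + 0.2379 + 0.2475 + 0.2211 + 0.24 + 0.2304 + 0.2419 + 0.21 = 2.4748
KR-20 = (k/(k-1)) * (1 - Sum(p_i*q_i) / Var_total)
= (11/10) * (1 - 2.4748/4.05)
= 1.1 * 0.3889
KR-20 = 0.4278

0.4278


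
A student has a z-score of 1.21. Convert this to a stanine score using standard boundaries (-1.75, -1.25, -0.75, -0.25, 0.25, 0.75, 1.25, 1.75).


Stanine boundaries: [-1.75, -1.25, -0.75, -0.25, 0.25, 0.75, 1.25, 1.75]
z = 1.21
Check each boundary:
  z >= -1.75 -> could be stanine 2
  z >= -1.25 -> could be stanine 3
  z >= -0.75 -> could be stanine 4
  z >= -0.25 -> could be stanine 5
  z >= 0.25 -> could be stanine 6
  z >= 0.75 -> could be stanine 7
  z < 1.25
  z < 1.75
Highest qualifying boundary gives stanine = 7

7


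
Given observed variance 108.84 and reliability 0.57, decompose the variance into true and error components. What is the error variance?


var_true = rxx * var_obs = 0.57 * 108.84 = 62.0388
var_error = var_obs - var_true
var_error = 108.84 - 62.0388
var_error = 46.8012

46.8012


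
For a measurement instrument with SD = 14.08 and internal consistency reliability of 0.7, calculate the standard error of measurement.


SEM = SD * sqrt(1 - rxx)
SEM = 14.08 * sqrt(1 - 0.7)
SEM = 14.08 * sqrt(0.3) = 14.08 * 0.547723
SEM = 7.7119

7.7119


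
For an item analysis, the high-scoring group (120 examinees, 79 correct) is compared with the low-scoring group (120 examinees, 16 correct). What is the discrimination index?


p_upper = 79/120 = 0.6583
p_lower = 16/120 = 0.1333
D = 0.6583 - 0.1333 = 0.525

0.525


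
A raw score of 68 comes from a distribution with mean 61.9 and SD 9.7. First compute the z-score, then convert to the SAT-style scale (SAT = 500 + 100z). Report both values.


z = (X - mean) / SD = (68 - 61.9) / 9.7
z = 6.1 / 9.7
z = 0.6289
SAT-scale = SAT = 500 + 100z
Carry z at full precision (z = 6.1 / 9.7) into the conversion:
SAT-scale = 500 + 100 * (6.1 / 9.7) = 500 + 610 / 9.7
SAT-scale = 500 + 62.8866
SAT-scale = 562.8866

562.8866


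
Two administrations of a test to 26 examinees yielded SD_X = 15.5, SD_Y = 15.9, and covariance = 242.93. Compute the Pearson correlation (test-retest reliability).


r = cov(X,Y) / (SD_X * SD_Y)
r = 242.93 / (15.5 * 15.9)
r = 242.93 / 246.45
r = 0.9857

0.9857


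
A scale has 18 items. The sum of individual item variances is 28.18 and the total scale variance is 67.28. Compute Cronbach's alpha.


alpha = (k/(k-1)) * (1 - sum(si^2)/s_total^2)
= (18/17) * (1 - 28.18/67.28)
alpha = 0.6153

0.6153


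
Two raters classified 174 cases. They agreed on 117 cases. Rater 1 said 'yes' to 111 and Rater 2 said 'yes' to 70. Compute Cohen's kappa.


P_o = 117/174 = 0.672414
P_e = (111*70 + 63*104) / 30276 = 0.473048
kappa = (P_o - P_e) / (1 - P_e)
kappa = (0.672414 - 0.473048) / (1 - 0.473048)
kappa = 0.3783

0.3783


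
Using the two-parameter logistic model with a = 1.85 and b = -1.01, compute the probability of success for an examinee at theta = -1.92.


a*(theta - b) = 1.85 * (-1.92 - -1.01) = -1.6835
exp(--1.6835) = 5.3844
P = 1 / (1 + 5.3844)
P = 0.1566

0.1566


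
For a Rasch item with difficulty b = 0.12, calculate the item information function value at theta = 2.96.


P = 1/(1+exp(-(2.96-0.12))) = 0.9448
I = P*(1-P) = 0.9448 * 0.0552
I = 0.0522

0.0522


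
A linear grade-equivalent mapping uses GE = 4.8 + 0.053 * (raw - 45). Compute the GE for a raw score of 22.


raw - median = 22 - 45 = -23
slope * diff = 0.053 * -23 = -1.219
GE = 4.8 + -1.219
GE = 3.581

3.581


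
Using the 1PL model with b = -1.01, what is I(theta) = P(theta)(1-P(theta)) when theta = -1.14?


P = 1/(1+exp(-(-1.14--1.01))) = 0.4675
I = P*(1-P) = 0.4675 * 0.5325
I = 0.2489

0.2489


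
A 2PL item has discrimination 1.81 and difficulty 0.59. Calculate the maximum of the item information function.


For 2PL, max info at theta = b = 0.59
I_max = a^2 / 4 = 1.81^2 / 4
= 3.2761 / 4
I_max = 0.819

0.819


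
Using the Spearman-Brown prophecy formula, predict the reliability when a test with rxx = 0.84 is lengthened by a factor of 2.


r_new = (n * rxx) / (1 + (n-1) * rxx)
r_new = (2 * 0.84) / (1 + 1 * 0.84)
r_new = 1.68 / 1.84
r_new = 0.913

0.913


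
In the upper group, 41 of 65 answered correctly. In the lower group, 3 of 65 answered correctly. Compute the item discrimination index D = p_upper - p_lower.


p_upper = 41/65 = 0.6308
p_lower = 3/65 = 0.0462
D = 0.6308 - 0.0462 = 0.5846

0.5846


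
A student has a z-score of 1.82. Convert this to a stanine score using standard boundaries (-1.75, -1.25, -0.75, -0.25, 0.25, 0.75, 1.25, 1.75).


Stanine boundaries: [-1.75, -1.25, -0.75, -0.25, 0.25, 0.75, 1.25, 1.75]
z = 1.82
Check each boundary:
  z >= -1.75 -> could be stanine 2
  z >= -1.25 -> could be stanine 3
  z >= -0.75 -> could be stanine 4
  z >= -0.25 -> could be stanine 5
  z >= 0.25 -> could be stanine 6
  z >= 0.75 -> could be stanine 7
  z >= 1.25 -> could be stanine 8
  z >= 1.75 -> could be stanine 9
Highest qualifying boundary gives stanine = 9

9


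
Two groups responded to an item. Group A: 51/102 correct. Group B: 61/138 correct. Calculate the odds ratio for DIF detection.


Odds_A = 51/51 = 1.0
Odds_B = 61/77 = 0.7922
OR = Odds_A / Odds_B = 1.0 / 0.7922
Exactly, OR = (51 * 77) / (51 * 61) = 3927 / 3111
OR = 1.2623

1.2623


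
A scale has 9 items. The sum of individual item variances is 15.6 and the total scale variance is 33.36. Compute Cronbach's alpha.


alpha = (k/(k-1)) * (1 - sum(si^2)/s_total^2)
= (9/8) * (1 - 15.6/33.36)
alpha = 0.5989

0.5989


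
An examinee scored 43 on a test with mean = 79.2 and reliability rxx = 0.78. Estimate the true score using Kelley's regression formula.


T_est = rxx * X + (1 - rxx) * mean
T_est = 0.78 * 43 + 0.22 * 79.2
T_est = 33.54 + 17.424
T_est = 50.964

50.964


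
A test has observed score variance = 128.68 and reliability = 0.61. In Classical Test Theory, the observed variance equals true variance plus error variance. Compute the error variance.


var_true = rxx * var_obs = 0.61 * 128.68 = 78.4948
var_error = var_obs - var_true
var_error = 128.68 - 78.4948
var_error = 50.1852

50.1852


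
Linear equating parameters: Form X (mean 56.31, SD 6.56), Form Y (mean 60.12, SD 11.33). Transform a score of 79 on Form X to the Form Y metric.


slope = SD_Y / SD_X = 11.33 / 6.56 ~ 1.7271
intercept = mean_Y - slope * mean_X = 60.12 - (11.33 / 6.56) * 56.31 ~ -37.1349
Y = slope * X + intercept. To avoid rounding drift from the rounded slope/intercept, evaluate the equivalent form Y = mean_Y + SD_Y * (X - mean_X) / SD_X at full precision:
Y = 60.12 + 11.33 * (79 - 56.31) / 6.56
Y = 60.12 + 11.33 * 22.69 / 6.56
Y = 60.12 + 257.0777 / 6.56
Y = 60.12 + 39.1887
Y = 99.3087

99.3087


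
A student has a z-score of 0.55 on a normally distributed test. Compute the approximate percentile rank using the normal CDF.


CDF(z) = 0.5 * (1 + erf(z/sqrt(2)))
erf(0.3889) = 0.4177
CDF = 0.7088
Percentile rank = 0.7088 * 100 = 70.88

70.88


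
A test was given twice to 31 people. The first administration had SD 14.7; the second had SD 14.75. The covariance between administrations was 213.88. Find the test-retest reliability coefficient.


r = cov(X,Y) / (SD_X * SD_Y)
r = 213.88 / (14.7 * 14.75)
r = 213.88 / 216.825
r = 0.9864

0.9864


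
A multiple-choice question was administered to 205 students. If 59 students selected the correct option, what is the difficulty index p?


Item difficulty p = number correct / total examinees
p = 59 / 205
p = 0.2878

0.2878


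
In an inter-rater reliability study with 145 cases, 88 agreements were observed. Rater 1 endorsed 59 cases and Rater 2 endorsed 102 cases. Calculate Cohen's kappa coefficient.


P_o = 88/145 = 0.606897
P_e = (59*102 + 86*43) / 21025 = 0.462117
kappa = (P_o - P_e) / (1 - P_e)
kappa = (0.606897 - 0.462117) / (1 - 0.462117)
kappa = 0.2692

0.2692


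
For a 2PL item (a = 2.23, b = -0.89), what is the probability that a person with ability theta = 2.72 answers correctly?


a*(theta - b) = 2.23 * (2.72 - -0.89) = 8.0503
exp(-8.0503) = 0.0003
P = 1 / (1 + 0.0003)
P = 0.9997

0.9997


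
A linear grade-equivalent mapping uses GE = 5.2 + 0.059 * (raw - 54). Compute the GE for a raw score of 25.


raw - median = 25 - 54 = -29
slope * diff = 0.059 * -29 = -1.711
GE = 5.2 + -1.711
GE = 3.489

3.489


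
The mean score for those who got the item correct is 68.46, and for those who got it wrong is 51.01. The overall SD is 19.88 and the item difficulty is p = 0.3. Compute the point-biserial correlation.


q = 1 - p = 0.7
rpb = ((M1 - M0) / SD) * sqrt(p * q)
rpb = ((68.46 - 51.01) / 19.88) * sqrt(0.3 * 0.7)
rpb = 0.4022

0.4022


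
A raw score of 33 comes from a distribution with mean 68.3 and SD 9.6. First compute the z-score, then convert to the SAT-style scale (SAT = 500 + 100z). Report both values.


z = (X - mean) / SD = (33 - 68.3) / 9.6
z = -35.3 / 9.6
z = -3.6771
SAT-scale = SAT = 500 + 100z
Carry z at full precision (z = -35.3 / 9.6) into the conversion:
SAT-scale = 500 + 100 * (-35.3 / 9.6) = 500 + -3530 / 9.6
SAT-scale = 500 + -367.7083
SAT-scale = 132.2917

132.2917


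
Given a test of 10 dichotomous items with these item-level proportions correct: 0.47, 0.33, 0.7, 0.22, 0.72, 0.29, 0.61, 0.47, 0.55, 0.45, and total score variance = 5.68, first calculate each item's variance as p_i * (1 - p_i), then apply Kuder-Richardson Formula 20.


For each item, compute p_i * q_i:
  Item 1: 0.47 * 0.53 = 0.2491
  Item 2: 0.33 * 0.67 = 0.2211
  Item 3: 0.7 * 0.3 = 0.21
  Item 4: 0.22 * 0.78 = 0.1716
  Item 5: 0.72 * 0.28 = 0.2016
  Item 6: 0.29 * 0.71 = 0.2059
  Item 7: 0.61 * 0.39 = 0.2379
  Item 8: 0.47 * 0.53 = 0.2491
  Item 9: 0.55 * 0.45 = 0.2475
  Item 10: 0.45 * 0.55 = 0.2475
Sum(p_i * q_i) = 0.2491 + 0.2211 + 0.21 + 0.1716 + 0.2016 + 0.2059 + 0.2379 + 0.2491 + 0.2475 + 0.2475 = 2.2413
KR-20 = (k/(k-1)) * (1 - Sum(p_i*q_i) / Var_total)
= (10/9) * (1 - 2.2413/5.68)
= 1.1111 * 0.6054
KR-20 = 0.6727

0.6727


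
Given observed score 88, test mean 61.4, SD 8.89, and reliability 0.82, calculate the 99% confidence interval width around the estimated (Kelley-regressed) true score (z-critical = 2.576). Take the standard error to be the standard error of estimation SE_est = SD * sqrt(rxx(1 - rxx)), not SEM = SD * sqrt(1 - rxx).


True score estimate = 0.82*88 + 0.18*61.4 = 83.212
SE_est = SD * sqrt(rxx * (1 - rxx)) = 8.89 * sqrt(0.82 * 0.18) = 8.89 * sqrt(0.1476) = 3.415426
CI = T_est +/- z * SE_est, so width = 2 * z * SE_est = 2 * 2.576 * 3.415426
Width = 17.5963

17.5963


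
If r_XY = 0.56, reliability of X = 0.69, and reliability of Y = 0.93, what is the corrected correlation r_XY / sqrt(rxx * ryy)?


r_corrected = rxy / sqrt(rxx * ryy)
= 0.56 / sqrt(0.69 * 0.93)
= 0.56 / sqrt(0.6417)
= 0.56 / 0.801062
r_corrected = 0.6991

0.6991


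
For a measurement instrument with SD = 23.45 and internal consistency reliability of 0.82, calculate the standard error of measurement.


SEM = SD * sqrt(1 - rxx)
SEM = 23.45 * sqrt(1 - 0.82)
SEM = 23.45 * sqrt(0.18) = 23.45 * 0.424264
SEM = 9.949

9.949


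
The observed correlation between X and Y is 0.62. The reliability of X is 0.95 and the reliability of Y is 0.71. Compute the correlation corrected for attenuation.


r_corrected = rxy / sqrt(rxx * ryy)
= 0.62 / sqrt(0.95 * 0.71)
= 0.62 / sqrt(0.6745)
= 0.62 / 0.821279
r_corrected = 0.7549

0.7549


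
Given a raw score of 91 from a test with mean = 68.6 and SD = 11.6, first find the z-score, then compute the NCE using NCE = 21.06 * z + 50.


z = (X - mean) / SD = (91 - 68.6) / 11.6
z = 22.4 / 11.6
z = 1.931
NCE = NCE = 21.06z + 50
Carry z at full precision (z = 22.4 / 11.6) into the conversion:
NCE = 21.06 * (22.4 / 11.6) + 50 = 471.744 / 11.6 + 50
NCE = 40.6676 + 50
NCE = 90.6676

90.6676


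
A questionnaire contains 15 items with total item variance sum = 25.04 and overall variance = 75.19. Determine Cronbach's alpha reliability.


alpha = (k/(k-1)) * (1 - sum(si^2)/s_total^2)
= (15/14) * (1 - 25.04/75.19)
alpha = 0.7146

0.7146


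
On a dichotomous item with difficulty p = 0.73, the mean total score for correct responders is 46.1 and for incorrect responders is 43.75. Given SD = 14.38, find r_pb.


q = 1 - p = 0.27
rpb = ((M1 - M0) / SD) * sqrt(p * q)
rpb = ((46.1 - 43.75) / 14.38) * sqrt(0.73 * 0.27)
rpb = 0.0726

0.0726


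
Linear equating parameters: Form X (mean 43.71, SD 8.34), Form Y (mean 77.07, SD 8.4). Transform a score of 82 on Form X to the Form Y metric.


slope = SD_Y / SD_X = 8.4 / 8.34 ~ 1.0072
intercept = mean_Y - slope * mean_X = 77.07 - (8.4 / 8.34) * 43.71 ~ 33.0455
Y = slope * X + intercept. To avoid rounding drift from the rounded slope/intercept, evaluate the equivalent form Y = mean_Y + SD_Y * (X - mean_X) / SD_X at full precision:
Y = 77.07 + 8.4 * (82 - 43.71) / 8.34
Y = 77.07 + 8.4 * 38.29 / 8.34
Y = 77.07 + 321.636 / 8.34
Y = 77.07 + 38.5655
Y = 115.6355

115.6355


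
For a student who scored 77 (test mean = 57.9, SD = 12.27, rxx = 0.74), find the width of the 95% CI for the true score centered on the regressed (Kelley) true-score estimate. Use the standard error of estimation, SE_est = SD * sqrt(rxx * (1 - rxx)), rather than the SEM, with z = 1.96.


True score estimate = 0.74*77 + 0.26*57.9 = 72.034
SE_est = SD * sqrt(rxx * (1 - rxx)) = 12.27 * sqrt(0.74 * 0.26) = 12.27 * sqrt(0.1924) = 5.382042
CI = T_est +/- z * SE_est, so width = 2 * z * SE_est = 2 * 1.96 * 5.382042
Width = 21.0976

21.0976


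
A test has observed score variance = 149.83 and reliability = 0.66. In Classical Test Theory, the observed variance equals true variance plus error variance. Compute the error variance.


var_true = rxx * var_obs = 0.66 * 149.83 = 98.8878
var_error = var_obs - var_true
var_error = 149.83 - 98.8878
var_error = 50.9422

50.9422


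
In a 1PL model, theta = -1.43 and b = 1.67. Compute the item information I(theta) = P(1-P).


P = 1/(1+exp(-(-1.43-1.67))) = 0.0431
I = P*(1-P) = 0.0431 * 0.9569
I = 0.0412

0.0412


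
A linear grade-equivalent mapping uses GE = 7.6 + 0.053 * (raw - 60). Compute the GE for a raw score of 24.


raw - median = 24 - 60 = -36
slope * diff = 0.053 * -36 = -1.908
GE = 7.6 + -1.908
GE = 5.692

5.692


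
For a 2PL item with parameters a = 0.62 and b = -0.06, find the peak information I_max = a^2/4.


For 2PL, max info at theta = b = -0.06
I_max = a^2 / 4 = 0.62^2 / 4
= 0.3844 / 4
I_max = 0.0961

0.0961


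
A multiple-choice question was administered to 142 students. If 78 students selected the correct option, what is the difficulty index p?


Item difficulty p = number correct / total examinees
p = 78 / 142
p = 0.5493

0.5493


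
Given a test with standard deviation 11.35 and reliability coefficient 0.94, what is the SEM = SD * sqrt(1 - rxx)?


SEM = SD * sqrt(1 - rxx)
SEM = 11.35 * sqrt(1 - 0.94)
SEM = 11.35 * sqrt(0.06) = 11.35 * 0.244949
SEM = 2.7802

2.7802


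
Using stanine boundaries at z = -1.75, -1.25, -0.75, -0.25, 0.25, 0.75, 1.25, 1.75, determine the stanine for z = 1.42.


Stanine boundaries: [-1.75, -1.25, -0.75, -0.25, 0.25, 0.75, 1.25, 1.75]
z = 1.42
Check each boundary:
  z >= -1.75 -> could be stanine 2
  z >= -1.25 -> could be stanine 3
  z >= -0.75 -> could be stanine 4
  z >= -0.25 -> could be stanine 5
  z >= 0.25 -> could be stanine 6
  z >= 0.75 -> could be stanine 7
  z >= 1.25 -> could be stanine 8
  z < 1.75
Highest qualifying boundary gives stanine = 8

8


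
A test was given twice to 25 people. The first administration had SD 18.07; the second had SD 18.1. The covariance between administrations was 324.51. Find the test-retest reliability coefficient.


r = cov(X,Y) / (SD_X * SD_Y)
r = 324.51 / (18.07 * 18.1)
r = 324.51 / 327.067
r = 0.9922

0.9922


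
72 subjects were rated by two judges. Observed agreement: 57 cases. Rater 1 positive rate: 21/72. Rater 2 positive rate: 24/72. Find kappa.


P_o = 57/72 = 0.791667
P_e = (21*24 + 51*48) / 5184 = 0.569444
kappa = (P_o - P_e) / (1 - P_e)
kappa = (0.791667 - 0.569444) / (1 - 0.569444)
kappa = 0.5161

0.5161


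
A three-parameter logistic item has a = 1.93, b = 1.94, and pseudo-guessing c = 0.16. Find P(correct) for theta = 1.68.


logit = 1.93*(1.68 - 1.94) = -0.5018
P* = 1/(1 + exp(--0.5018)) = 0.3771
P = 0.16 + (1 - 0.16) * 0.3771
P = 0.4768

0.4768


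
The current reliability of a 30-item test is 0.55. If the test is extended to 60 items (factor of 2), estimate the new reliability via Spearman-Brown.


r_new = (n * rxx) / (1 + (n-1) * rxx)
r_new = (2 * 0.55) / (1 + 1 * 0.55)
r_new = 1.1 / 1.55
r_new = 0.7097

0.7097


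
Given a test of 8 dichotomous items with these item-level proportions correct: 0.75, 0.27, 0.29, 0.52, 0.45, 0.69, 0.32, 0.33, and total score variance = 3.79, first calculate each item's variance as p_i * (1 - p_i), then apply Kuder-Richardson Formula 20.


For each item, compute p_i * q_i:
  Item 1: 0.75 * 0.25 = 0.1875
  Item 2: 0.27 * 0.73 = 0.1971
  Item 3: 0.29 * 0.71 = 0.2059
  Item 4: 0.52 * 0.48 = 0.2496
  Item 5: 0.45 * 0.55 = 0.2475
  Item 6: 0.69 * 0.31 = 0.2139
  Item 7: 0.32 * 0.68 = 0.2176
  Item 8: 0.33 * 0.67 = 0.2211
Sum(p_i * q_i) = 0.1875 + 0.1971 + 0.2059 + 0.2496 + 0.2475 + 0.2139 + 0.2176 + 0.2211 = 1.7402
KR-20 = (k/(k-1)) * (1 - Sum(p_i*q_i) / Var_total)
= (8/7) * (1 - 1.7402/3.79)
= 1.1429 * 0.5408
KR-20 = 0.6181

0.6181


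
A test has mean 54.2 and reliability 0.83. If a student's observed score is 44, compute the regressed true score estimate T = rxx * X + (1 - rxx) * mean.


T_est = rxx * X + (1 - rxx) * mean
T_est = 0.83 * 44 + 0.17 * 54.2
T_est = 36.52 + 9.214
T_est = 45.734

45.734


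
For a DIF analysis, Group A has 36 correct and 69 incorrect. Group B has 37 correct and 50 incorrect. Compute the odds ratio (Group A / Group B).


Odds_A = 36/69 = 0.5217
Odds_B = 37/50 = 0.74
OR = Odds_A / Odds_B = 0.5217 / 0.74
Exactly, OR = (36 * 50) / (69 * 37) = 1800 / 2553
OR = 0.7051

0.7051


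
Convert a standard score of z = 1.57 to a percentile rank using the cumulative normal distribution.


CDF(z) = 0.5 * (1 + erf(z/sqrt(2)))
erf(1.1102) = 0.8836
CDF = 0.9418
Percentile rank = 0.9418 * 100 = 94.18

94.18


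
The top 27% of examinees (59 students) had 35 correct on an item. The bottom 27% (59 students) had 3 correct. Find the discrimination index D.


p_upper = 35/59 = 0.5932
p_lower = 3/59 = 0.0508
D = 0.5932 - 0.0508 = 0.5424

0.5424


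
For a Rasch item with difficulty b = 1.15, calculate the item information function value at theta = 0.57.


P = 1/(1+exp(-(0.57-1.15))) = 0.3589
I = P*(1-P) = 0.3589 * 0.6411
I = 0.2301

0.2301


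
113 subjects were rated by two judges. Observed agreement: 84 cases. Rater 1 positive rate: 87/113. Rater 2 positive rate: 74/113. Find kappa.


P_o = 84/113 = 0.743363
P_e = (87*74 + 26*39) / 12769 = 0.583601
kappa = (P_o - P_e) / (1 - P_e)
kappa = (0.743363 - 0.583601) / (1 - 0.583601)
kappa = 0.3837

0.3837


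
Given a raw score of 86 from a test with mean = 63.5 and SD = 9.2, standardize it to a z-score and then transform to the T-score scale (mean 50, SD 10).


z = (X - mean) / SD = (86 - 63.5) / 9.2
z = 22.5 / 9.2
z = 2.4457
T-score = T = 50 + 10z
Carry z at full precision (z = 22.5 / 9.2) into the conversion:
T-score = 50 + 10 * (22.5 / 9.2) = 50 + 225 / 9.2
T-score = 50 + 24.4565
T-score = 74.4565

74.4565


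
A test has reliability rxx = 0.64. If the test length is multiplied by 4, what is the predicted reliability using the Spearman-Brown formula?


r_new = (n * rxx) / (1 + (n-1) * rxx)
r_new = (4 * 0.64) / (1 + 3 * 0.64)
r_new = 2.56 / 2.92
r_new = 0.8767

0.8767


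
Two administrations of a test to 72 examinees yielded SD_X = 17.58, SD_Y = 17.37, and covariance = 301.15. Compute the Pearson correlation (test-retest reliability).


r = cov(X,Y) / (SD_X * SD_Y)
r = 301.15 / (17.58 * 17.37)
r = 301.15 / 305.3646
r = 0.9862

0.9862


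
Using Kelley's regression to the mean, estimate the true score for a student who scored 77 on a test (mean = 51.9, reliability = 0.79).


T_est = rxx * X + (1 - rxx) * mean
T_est = 0.79 * 77 + 0.21 * 51.9
T_est = 60.83 + 10.899
T_est = 71.729

71.729


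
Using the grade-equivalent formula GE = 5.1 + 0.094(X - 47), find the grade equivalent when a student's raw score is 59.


raw - median = 59 - 47 = 12
slope * diff = 0.094 * 12 = 1.128
GE = 5.1 + 1.128
GE = 6.228

6.228


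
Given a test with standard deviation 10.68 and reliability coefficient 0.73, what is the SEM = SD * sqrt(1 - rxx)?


SEM = SD * sqrt(1 - rxx)
SEM = 10.68 * sqrt(1 - 0.73)
SEM = 10.68 * sqrt(0.27) = 10.68 * 0.519615
SEM = 5.5495

5.5495


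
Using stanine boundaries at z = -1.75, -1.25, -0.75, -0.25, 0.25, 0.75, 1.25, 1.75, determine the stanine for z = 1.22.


Stanine boundaries: [-1.75, -1.25, -0.75, -0.25, 0.25, 0.75, 1.25, 1.75]
z = 1.22
Check each boundary:
  z >= -1.75 -> could be stanine 2
  z >= -1.25 -> could be stanine 3
  z >= -0.75 -> could be stanine 4
  z >= -0.25 -> could be stanine 5
  z >= 0.25 -> could be stanine 6
  z >= 0.75 -> could be stanine 7
  z < 1.25
  z < 1.75
Highest qualifying boundary gives stanine = 7

7


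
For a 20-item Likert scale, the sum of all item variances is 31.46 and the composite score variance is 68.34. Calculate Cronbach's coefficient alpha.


alpha = (k/(k-1)) * (1 - sum(si^2)/s_total^2)
= (20/19) * (1 - 31.46/68.34)
alpha = 0.5681

0.5681


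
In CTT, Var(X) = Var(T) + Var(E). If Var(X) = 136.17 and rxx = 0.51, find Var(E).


var_true = rxx * var_obs = 0.51 * 136.17 = 69.4467
var_error = var_obs - var_true
var_error = 136.17 - 69.4467
var_error = 66.7233

66.7233


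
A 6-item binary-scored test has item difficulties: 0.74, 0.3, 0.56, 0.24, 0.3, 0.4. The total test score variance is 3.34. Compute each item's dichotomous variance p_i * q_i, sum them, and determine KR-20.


For each item, compute p_i * q_i:
  Item 1: 0.74 * 0.26 = 0.1924
  Item 2: 0.3 * 0.7 = 0.21
  Item 3: 0.56 * 0.44 = 0.2464
  Item 4: 0.24 * 0.76 = 0.1824
  Item 5: 0.3 * 0.7 = 0.21
  Item 6: 0.4 * 0.6 = 0.24
Sum(p_i * q_i) = 0.1924 + 0.21 + 0.2464 + 0.1824 + 0.21 + 0.24 = 1.2812
KR-20 = (k/(k-1)) * (1 - Sum(p_i*q_i) / Var_total)
= (6/5) * (1 - 1.2812/3.34)
= 1.2 * 0.6164
KR-20 = 0.7397

0.7397


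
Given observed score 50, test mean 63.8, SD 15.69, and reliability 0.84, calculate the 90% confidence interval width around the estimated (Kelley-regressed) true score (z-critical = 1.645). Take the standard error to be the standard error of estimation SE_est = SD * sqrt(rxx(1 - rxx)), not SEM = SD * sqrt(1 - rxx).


True score estimate = 0.84*50 + 0.16*63.8 = 52.208
SE_est = SD * sqrt(rxx * (1 - rxx)) = 15.69 * sqrt(0.84 * 0.16) = 15.69 * sqrt(0.1344) = 5.752049
CI = T_est +/- z * SE_est, so width = 2 * z * SE_est = 2 * 1.645 * 5.752049
Width = 18.9242

18.9242


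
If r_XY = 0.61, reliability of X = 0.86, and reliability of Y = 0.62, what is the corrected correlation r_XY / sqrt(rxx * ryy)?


r_corrected = rxy / sqrt(rxx * ryy)
= 0.61 / sqrt(0.86 * 0.62)
= 0.61 / sqrt(0.5332)
= 0.61 / 0.730205
r_corrected = 0.8354

0.8354


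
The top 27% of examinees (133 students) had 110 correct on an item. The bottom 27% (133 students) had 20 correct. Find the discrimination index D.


p_upper = 110/133 = 0.8271
p_lower = 20/133 = 0.1504
D = 0.8271 - 0.1504 = 0.6767

0.6767


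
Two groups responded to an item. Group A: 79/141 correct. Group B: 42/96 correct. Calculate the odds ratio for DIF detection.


Odds_A = 79/62 = 1.2742
Odds_B = 42/54 = 0.7778
OR = Odds_A / Odds_B = 1.2742 / 0.7778
Exactly, OR = (79 * 54) / (62 * 42) = 4266 / 2604
OR = 1.6382

1.6382


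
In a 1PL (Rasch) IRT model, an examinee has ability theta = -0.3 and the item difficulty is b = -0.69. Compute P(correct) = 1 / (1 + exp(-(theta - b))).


theta - b = -0.3 - -0.69 = 0.39
exp(-(theta - b)) = exp(-0.39) = 0.6771
P = 1 / (1 + 0.6771)
P = 0.5963

0.5963


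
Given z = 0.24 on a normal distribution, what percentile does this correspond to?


CDF(z) = 0.5 * (1 + erf(z/sqrt(2)))
erf(0.1697) = 0.1897
CDF = 0.5948
Percentile rank = 0.5948 * 100 = 59.48

59.48


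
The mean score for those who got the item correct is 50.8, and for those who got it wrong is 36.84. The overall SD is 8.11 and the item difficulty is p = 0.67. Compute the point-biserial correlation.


q = 1 - p = 0.33
rpb = ((M1 - M0) / SD) * sqrt(p * q)
rpb = ((50.8 - 36.84) / 8.11) * sqrt(0.67 * 0.33)
rpb = 0.8094

0.8094


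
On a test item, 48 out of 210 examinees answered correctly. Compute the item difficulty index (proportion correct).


Item difficulty p = number correct / total examinees
p = 48 / 210
p = 0.2286

0.2286


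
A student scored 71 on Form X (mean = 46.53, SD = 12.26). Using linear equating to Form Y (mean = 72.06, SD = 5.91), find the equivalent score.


slope = SD_Y / SD_X = 5.91 / 12.26 ~ 0.4821
intercept = mean_Y - slope * mean_X = 72.06 - (5.91 / 12.26) * 46.53 ~ 49.63
Y = slope * X + intercept. To avoid rounding drift from the rounded slope/intercept, evaluate the equivalent form Y = mean_Y + SD_Y * (X - mean_X) / SD_X at full precision:
Y = 72.06 + 5.91 * (71 - 46.53) / 12.26
Y = 72.06 + 5.91 * 24.47 / 12.26
Y = 72.06 + 144.6177 / 12.26
Y = 72.06 + 11.7959
Y = 83.8559

83.8559
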